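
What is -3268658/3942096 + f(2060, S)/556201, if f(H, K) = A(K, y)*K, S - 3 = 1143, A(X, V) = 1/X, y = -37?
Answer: -53471379593/64488168744 ≈ -0.82917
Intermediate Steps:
S = 1146 (S = 3 + 1143 = 1146)
f(H, K) = 1 (f(H, K) = K/K = 1)
-3268658/3942096 + f(2060, S)/556201 = -3268658/3942096 + 1/556201 = -3268658*1/3942096 + 1*(1/556201) = -96137/115944 + 1/556201 = -53471379593/64488168744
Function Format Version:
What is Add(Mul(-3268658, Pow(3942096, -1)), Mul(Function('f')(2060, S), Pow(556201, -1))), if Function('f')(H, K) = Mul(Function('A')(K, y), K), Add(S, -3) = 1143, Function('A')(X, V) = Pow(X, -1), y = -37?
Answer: Rational(-53471379593, 64488168744) ≈ -0.82917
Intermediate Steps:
S = 1146 (S = Add(3, 1143) = 1146)
Function('f')(H, K) = 1 (Function('f')(H, K) = Mul(Pow(K, -1), K) = 1)
Add(Mul(-3268658, Pow(3942096, -1)), Mul(Function('f')(2060, S), Pow(556201, -1))) = Add(Mul(-3268658, Pow(3942096, -1)), Mul(1, Pow(556201, -1))) = Add(Mul(-3268658, Rational(1, 3942096)), Mul(1, Rational(1, 556201))) = Add(Rational(-96137, 115944), Rational(1, 556201)) = Rational(-53471379593, 64488168744)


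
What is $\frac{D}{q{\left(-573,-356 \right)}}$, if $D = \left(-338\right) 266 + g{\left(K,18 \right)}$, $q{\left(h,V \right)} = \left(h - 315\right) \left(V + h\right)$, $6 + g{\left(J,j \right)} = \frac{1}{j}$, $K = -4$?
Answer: $- \frac{1618451}{14849136} \approx -0.10899$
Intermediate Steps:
$g{\left(J,j \right)} = -6 + \frac{1}{j}$
$q{\left(h,V \right)} = \left(-315 + h\right) \left(V + h\right)$
$D = - \frac{1618451}{18}$ ($D = \left(-338\right) 266 - \left(6 - \frac{1}{18}\right) = -89908 + \left(-6 + \frac{1}{18}\right) = -89908 - \frac{107}{18} = - \frac{1618451}{18} \approx -89914.0$)
$\frac{D}{q{\left(-573,-356 \right)}} = - \frac{1618451}{18 \left(\left(-573\right)^{2} - -112140 - -180495 - -203988\right)} = - \frac{1618451}{18 \left(328329 + 112140 + 180495 + 203988\right)} = - \frac{1618451}{18 \cdot 824952} = \left(- \frac{1618451}{18}\right) \frac{1}{824952} = - \frac{1618451}{14849136}$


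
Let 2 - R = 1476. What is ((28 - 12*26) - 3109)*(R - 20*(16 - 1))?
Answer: 6019182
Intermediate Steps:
R = -1474 (R = 2 - 1*1476 = 2 - 1476 = -1474)
((28 - 12*26) - 3109)*(R - 20*(16 - 1)) = ((28 - 12*26) - 3109)*(-1474 - 20*(16 - 1)) = ((28 - 312) - 3109)*(-1474 - 20*15) = (-284 - 3109)*(-1474 - 300) = -3393*(-1774) = 6019182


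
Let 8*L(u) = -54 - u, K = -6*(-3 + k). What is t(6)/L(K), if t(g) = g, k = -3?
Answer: -8/15 ≈ -0.53333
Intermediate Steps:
K = 36 (K = -6*(-3 - 3) = -6*(-6) = 36)
L(u) = -27/4 - u/8 (L(u) = (-54 - u)/8 = -27/4 - u/8)
t(6)/L(K) = 6/(-27/4 - 1/8*36) = 6/(-27/4 - 9/2) = 6/(-45/4) = 6*(-4/45) = -8/15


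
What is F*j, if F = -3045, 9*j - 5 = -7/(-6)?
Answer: -37555/18 ≈ -2086.4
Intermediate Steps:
j = 37/54 (j = 5/9 + (-7/(-6))/9 = 5/9 + (-7*(-⅙))/9 = 5/9 + (⅑)*(7/6) = 5/9 + 7/54 = 37/54 ≈ 0.68519)
F*j = -3045*37/54 = -37555/18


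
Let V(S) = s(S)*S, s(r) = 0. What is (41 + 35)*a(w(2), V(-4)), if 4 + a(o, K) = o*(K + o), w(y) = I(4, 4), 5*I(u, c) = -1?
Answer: -7524/25 ≈ -300.96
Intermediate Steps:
I(u, c) = -⅕ (I(u, c) = (⅕)*(-1) = -⅕)
w(y) = -⅕
V(S) = 0 (V(S) = 0*S = 0)
a(o, K) = -4 + o*(K + o)
(41 + 35)*a(w(2), V(-4)) = (41 + 35)*(-4 + (-⅕)² + 0*(-⅕)) = 76*(-4 + 1/25 + 0) = 76*(-99/25) = -7524/25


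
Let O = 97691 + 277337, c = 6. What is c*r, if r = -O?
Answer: -2250168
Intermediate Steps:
O = 375028
r = -375028 (r = -1*375028 = -375028)
c*r = 6*(-375028) = -2250168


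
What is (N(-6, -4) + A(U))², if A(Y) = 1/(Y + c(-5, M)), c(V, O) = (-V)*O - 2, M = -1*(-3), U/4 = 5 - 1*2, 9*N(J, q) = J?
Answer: 2209/5625 ≈ 0.39271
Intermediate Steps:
N(J, q) = J/9
U = 12 (U = 4*(5 - 1*2) = 4*(5 - 2) = 4*3 = 12)
M = 3
c(V, O) = -2 - O*V (c(V, O) = -O*V - 2 = -2 - O*V)
A(Y) = 1/(13 + Y) (A(Y) = 1/(Y + (-2 - 1*3*(-5))) = 1/(Y + (-2 + 15)) = 1/(Y + 13) = 1/(13 + Y))
(N(-6, -4) + A(U))² = ((⅑)*(-6) + 1/(13 + 12))² = (-⅔ + 1/25)² = (-47/75)² = 2209/5625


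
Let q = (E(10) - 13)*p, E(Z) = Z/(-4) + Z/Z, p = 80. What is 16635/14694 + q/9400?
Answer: 1161033/1151030 ≈ 1.0087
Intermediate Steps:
E(Z) = 1 - Z/4 (E(Z) = Z*(-¼) + 1 = -Z/4 + 1 = 1 - Z/4)
q = -1160 (q = ((1 - ¼*10) - 13)*80 = ((1 - 5/2) - 13)*80 = (-3/2 - 13)*80 = -29/2*80 = -1160)
16635/14694 + q/9400 = 16635/14694 - 1160/9400 = 16635*(1/14694) - 1160*1/9400 = 5545/4898 - 29/235 = 1161033/1151030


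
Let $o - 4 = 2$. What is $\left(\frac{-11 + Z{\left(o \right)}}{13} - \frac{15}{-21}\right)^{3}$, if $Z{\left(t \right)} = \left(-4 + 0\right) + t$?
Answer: $\frac{8}{753571} \approx 1.0616 \cdot 10^{-5}$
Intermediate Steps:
$o = 6$ ($o = 4 + 2 = 6$)
$Z{\left(t \right)} = -4 + t$
$\left(\frac{-11 + Z{\left(o \right)}}{13} - \frac{15}{-21}\right)^{3} = \left(\frac{-11 + \left(-4 + 6\right)}{13} - \frac{15}{-21}\right)^{3} = \left(\left(-11 + 2\right) \frac{1}{13} - - \frac{5}{7}\right)^{3} = \left(\left(-9\right) \frac{1}{13} + \frac{5}{7}\right)^{3} = \left(- \frac{9}{13} + \frac{5}{7}\right)^{3} = \left(\frac{2}{91}\right)^{3} = \frac{8}{753571}$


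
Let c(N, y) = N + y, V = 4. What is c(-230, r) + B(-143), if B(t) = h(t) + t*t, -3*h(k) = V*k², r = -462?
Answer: -22525/3 ≈ -7508.3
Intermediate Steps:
h(k) = -4*k²/3
B(t) = -t²/3 (B(t) = -4*t²/3 + t*t = -4*t²/3 + t² = -t²/3)
c(-230, r) + B(-143) = (-230 - 462) - ⅓*(-143)² = -692 - ⅓*20449 = -692 - 20449/3 = -22525/3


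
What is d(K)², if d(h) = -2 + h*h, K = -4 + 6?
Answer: 4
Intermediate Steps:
K = 2
d(h) = -2 + h²
d(K)² = (-2 + 2²)² = (-2 + 4)² = 2² = 4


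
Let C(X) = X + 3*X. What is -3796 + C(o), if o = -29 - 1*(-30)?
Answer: -3792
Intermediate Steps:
o = 1 (o = -29 + 30 = 1)
C(X) = 4*X
-3796 + C(o) = -3796 + 4*1 = -3796 + 4 = -3792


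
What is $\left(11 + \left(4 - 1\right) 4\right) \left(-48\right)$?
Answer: $-1104$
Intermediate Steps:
$\left(11 + \left(4 - 1\right) 4\right) \left(-48\right) = \left(11 + 3 \cdot 4\right) \left(-48\right) = \left(11 + 12\right) \left(-48\right) = 23 \left(-48\right) = -1104$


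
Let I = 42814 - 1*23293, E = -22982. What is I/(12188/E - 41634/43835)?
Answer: -9832883575185/745546784 ≈ -13189.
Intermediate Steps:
I = 19521 (I = 42814 - 23293 = 19521)
I/(12188/E - 41634/43835) = 19521/(12188/(-22982) - 41634/43835) = 19521/(12188*(-1/22982) - 41634*1/43835) = 19521/(-6094/11491 - 41634/43835) = 19521/(-745546784/503707985) = 19521*(-503707985/745546784) = -9832883575185/745546784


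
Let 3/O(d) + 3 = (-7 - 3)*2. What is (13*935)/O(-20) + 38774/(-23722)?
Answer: -3315978626/35583 ≈ -93190.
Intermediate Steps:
O(d) = -3/23 (O(d) = 3/(-3 + (-7 - 3)*2) = 3/(-3 - 10*2) = 3/(-3 - 20) = 3/(-23) = 3*(-1/23) = -3/23)
(13*935)/O(-20) + 38774/(-23722) = (13*935)/(-3/23) + 38774/(-23722) = 12155*(-23/3) + 38774*(-1/23722) = -279565/3 - 19387/11861 = -3315978626/35583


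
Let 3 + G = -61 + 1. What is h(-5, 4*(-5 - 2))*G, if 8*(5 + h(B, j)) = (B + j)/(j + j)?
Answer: 19863/64 ≈ 310.36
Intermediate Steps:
h(B, j) = -5 + (B + j)/(16*j) (h(B, j) = -5 + ((B + j)/(j + j))/8 = -5 + ((B + j)/((2*j)))/8 = -5 + ((B + j)*(1/(2*j)))/8 = -5 + ((B + j)/(2*j))/8 = -5 + (B + j)/(16*j))
G = -63 (G = -3 + (-61 + 1) = -3 - 60 = -63)
h(-5, 4*(-5 - 2))*G = ((-5 - 316*(-5 - 2))/(16*((4*(-5 - 2)))))*(-63) = ((-5 - 316*(-7))/(16*((4*(-7)))))*(-63) = ((1/16)*(-5 - 79*(-28))/(-28))*(-63) = ((1/16)*(-1/28)*(-5 + 2212))*(-63) = ((1/16)*(-1/28)*2207)*(-63) = -2207/448*(-63) = 19863/64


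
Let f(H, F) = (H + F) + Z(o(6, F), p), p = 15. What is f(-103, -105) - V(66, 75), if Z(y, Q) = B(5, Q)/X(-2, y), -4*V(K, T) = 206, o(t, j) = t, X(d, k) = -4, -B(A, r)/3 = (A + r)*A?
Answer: -163/2 ≈ -81.500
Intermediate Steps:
B(A, r) = -3*A*(A + r) (B(A, r) = -3*(A + r)*A = -3*A*(A + r))
V(K, T) = -103/2 (V(K, T) = -¼*206 = -103/2)
Z(y, Q) = 75/4 + 15*Q/4 (Z(y, Q) = -3*5*(5 + Q)/(-4) = (-75 - 15*Q)*(-¼) = 75/4 + 15*Q/4)
f(H, F) = 75 + F + H (f(H, F) = (H + F) + (75/4 + (15/4)*15) = (F + H) + (75/4 + 225/4) = (F + H) + 75 = 75 + F + H)
f(-103, -105) - V(66, 75) = (75 - 105 - 103) - 1*(-103/2) = -133 + 103/2 = -163/2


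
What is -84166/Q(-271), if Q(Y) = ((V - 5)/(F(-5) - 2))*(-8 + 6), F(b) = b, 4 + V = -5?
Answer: 42083/2 ≈ 21042.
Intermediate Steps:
V = -9 (V = -4 - 5 = -9)
Q(Y) = -4 (Q(Y) = ((-9 - 5)/(-5 - 2))*(-8 + 6) = -14/(-7)*(-2) = -14*(-⅐)*(-2) = 2*(-2) = -4)
-84166/Q(-271) = -84166/(-4) = -84166*(-¼) = 42083/2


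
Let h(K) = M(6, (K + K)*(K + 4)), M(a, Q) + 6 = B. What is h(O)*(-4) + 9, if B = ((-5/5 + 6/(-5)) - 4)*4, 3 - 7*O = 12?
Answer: 661/5 ≈ 132.20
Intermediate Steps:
O = -9/7 (O = 3/7 - ⅐*12 = 3/7 - 12/7 = -9/7 ≈ -1.2857)
B = -124/5 (B = ((-5*⅕ + 6*(-⅕)) - 4)*4 = ((-1 - 6/5) - 4)*4 = (-11/5 - 4)*4 = -31/5*4 = -124/5 ≈ -24.800)
M(a, Q) = -154/5 (M(a, Q) = -6 - 124/5 = -154/5)
h(K) = -154/5
h(O)*(-4) + 9 = -154/5*(-4) + 9 = 616/5 + 9 = 661/5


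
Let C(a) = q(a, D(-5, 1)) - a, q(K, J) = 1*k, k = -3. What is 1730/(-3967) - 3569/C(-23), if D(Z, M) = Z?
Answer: -14192823/79340 ≈ -178.89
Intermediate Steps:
q(K, J) = -3 (q(K, J) = 1*(-3) = -3)
C(a) = -3 - a
1730/(-3967) - 3569/C(-23) = 1730/(-3967) - 3569/(-3 - 1*(-23)) = 1730*(-1/3967) - 3569/(-3 + 23) = -1730/3967 - 3569/20 = -14192823/79340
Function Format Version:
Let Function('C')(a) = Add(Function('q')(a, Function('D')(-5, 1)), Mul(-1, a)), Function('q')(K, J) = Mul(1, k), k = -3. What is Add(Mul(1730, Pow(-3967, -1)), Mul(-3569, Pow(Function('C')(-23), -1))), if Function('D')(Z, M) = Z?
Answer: Rational(-14192823, 79340) ≈ -178.89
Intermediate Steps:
Function('q')(K, J) = -3 (Function('q')(K, J) = Mul(1, -3) = -3)
Function('C')(a) = Add(-3, Mul(-1, a))
Add(Mul(1730, Pow(-3967, -1)), Mul(-3569, Pow(Function('C')(-23), -1))) = Add(Mul(1730, Pow(-3967, -1)), Mul(-3569, Pow(Add(-3, Mul(-1, -23)), -1))) = Add(Mul(1730, Rational(-1, 3967)), Mul(-3569, Pow(Add(-3, 23), -1))) = Add(Rational(-1730, 3967), Mul(-3569, Pow(20, -1))) = Add(Rational(-1730, 3967), Mul(-3569, Rational(1, 20))) = Add(Rational(-1730, 3967), Rational(-3569, 20)) = Rational(-14192823, 79340)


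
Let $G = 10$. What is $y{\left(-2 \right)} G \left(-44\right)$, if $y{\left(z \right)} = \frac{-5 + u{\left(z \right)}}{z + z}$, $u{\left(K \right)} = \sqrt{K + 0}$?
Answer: $-550 + 110 i \sqrt{2} \approx -550.0 + 155.56 i$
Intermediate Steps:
$u{\left(K \right)} = \sqrt{K}$
$y{\left(z \right)} = \frac{-5 + \sqrt{z}}{2 z}$ ($y{\left(z \right)} = \frac{-5 + \sqrt{z}}{z + z} = \frac{-5 + \sqrt{z}}{2 z}$)
$y{\left(-2 \right)} G \left(-44\right) = \frac{-5 + \sqrt{-2}}{2 \left(-2\right)} 10 \left(-44\right) = \frac{1}{2} \left(- \frac{1}{2}\right) \left(-5 + i \sqrt{2}\right) 10 \left(-44\right) = \left(\frac{5}{4} - \frac{i \sqrt{2}}{4}\right) 10 \left(-44\right) = \left(\frac{25}{2} - \frac{5 i \sqrt{2}}{2}\right) \left(-44\right) = -550 + 110 i \sqrt{2}$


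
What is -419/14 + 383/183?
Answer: -71315/2562 ≈ -27.836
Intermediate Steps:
-419/14 + 383/183 = -71315/2562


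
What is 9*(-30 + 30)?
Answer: 0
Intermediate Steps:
9*(-30 + 30) = 9*0 = 0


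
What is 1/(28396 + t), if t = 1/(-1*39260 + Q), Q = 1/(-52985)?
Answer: 2080191101/59069106451011 ≈ 3.5216e-5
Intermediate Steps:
Q = -1/52985 ≈ -1.8873e-5
t = -52985/2080191101 (t = 1/(-1*39260 - 1/52985) = 1/(-39260 - 1/52985) = 1/(-2080191101/52985) = -52985/2080191101 ≈ -2.5471e-5)
1/(28396 + t) = 1/(28396 - 52985/2080191101) = 1/(59069106451011/2080191101) = 2080191101/59069106451011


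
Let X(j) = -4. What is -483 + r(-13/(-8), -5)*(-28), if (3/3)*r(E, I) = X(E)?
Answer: -371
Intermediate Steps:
r(E, I) = -4
-483 + r(-13/(-8), -5)*(-28) = -483 - 4*(-28) = -483 + 112 = -371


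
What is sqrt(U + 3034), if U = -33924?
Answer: I*sqrt(30890) ≈ 175.76*I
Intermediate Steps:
sqrt(U + 3034) = sqrt(-33924 + 3034) = sqrt(-30890) = I*sqrt(30890)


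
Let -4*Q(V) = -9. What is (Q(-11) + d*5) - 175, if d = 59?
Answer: 489/4 ≈ 122.25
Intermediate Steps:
Q(V) = 9/4 (Q(V) = -1/4*(-9) = 9/4)
(Q(-11) + d*5) - 175 = (9/4 + 59*5) - 175 = (9/4 + 295) - 175 = 1189/4 - 175 = 489/4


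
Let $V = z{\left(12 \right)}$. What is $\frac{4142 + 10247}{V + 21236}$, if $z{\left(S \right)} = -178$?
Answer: $\frac{14389}{21058} \approx 0.6833$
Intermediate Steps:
$V = -178$
$\frac{4142 + 10247}{V + 21236} = \frac{4142 + 10247}{-178 + 21236} = \frac{14389}{21058}$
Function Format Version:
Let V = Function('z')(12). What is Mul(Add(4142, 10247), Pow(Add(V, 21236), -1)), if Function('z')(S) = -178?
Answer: Rational(14389, 21058) ≈ 0.68330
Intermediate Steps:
V = -178
Mul(Add(4142, 10247), Pow(Add(V, 21236), -1)) = Mul(Add(4142, 10247), Pow(Add(-178, 21236), -1)) = Mul(14389, Pow(21058, -1)) = Mul(14389, Rational(1, 21058)) = Rational(14389, 21058)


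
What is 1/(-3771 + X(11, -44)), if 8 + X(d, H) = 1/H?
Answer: -44/166277 ≈ -0.00026462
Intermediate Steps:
X(d, H) = -8 + 1/H
1/(-3771 + X(11, -44)) = 1/(-3771 + (-8 + 1/(-44))) = 1/(-3771 + (-8 - 1/44)) = 1/(-3771 - 353/44) = 1/(-166277/44) = -44/166277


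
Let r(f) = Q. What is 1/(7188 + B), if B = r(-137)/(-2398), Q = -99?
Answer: 218/1566993 ≈ 0.00013912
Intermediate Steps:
r(f) = -99
B = 9/218 (B = -99/(-2398) = -99*(-1/2398) = 9/218 ≈ 0.041284)
1/(7188 + B) = 1/(7188 + 9/218) = 1/(1566993/218) = 218/1566993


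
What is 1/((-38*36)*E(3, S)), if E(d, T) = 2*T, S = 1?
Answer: -1/2736 ≈ -0.00036550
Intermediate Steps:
1/((-38*36)*E(3, S)) = 1/((-38*36)*(2*1)) = 1/(-1368*2) = 1/(-2736) = -1/2736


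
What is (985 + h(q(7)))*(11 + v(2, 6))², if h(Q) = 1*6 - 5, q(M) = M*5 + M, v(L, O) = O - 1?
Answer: 252416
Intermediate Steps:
v(L, O) = -1 + O
q(M) = 6*M (q(M) = 5*M + M = 6*M)
h(Q) = 1 (h(Q) = 6 - 5 = 1)
(985 + h(q(7)))*(11 + v(2, 6))² = (985 + 1)*(11 + (-1 + 6))² = 986*(11 + 5)² = 986*16² = 986*256 = 252416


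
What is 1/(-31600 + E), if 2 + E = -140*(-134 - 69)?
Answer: -1/3182 ≈ -0.00031427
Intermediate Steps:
E = 28418 (E = -2 - 140*(-134 - 69) = -2 - 140*(-203) = -2 + 28420 = 28418)
1/(-31600 + E) = 1/(-31600 + 28418) = 1/(-3182) = -1/3182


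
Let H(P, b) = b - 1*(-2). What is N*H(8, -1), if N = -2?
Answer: -2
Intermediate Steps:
H(P, b) = 2 + b (H(P, b) = b + 2 = 2 + b)
N*H(8, -1) = -2*(2 - 1) = -2*1 = -2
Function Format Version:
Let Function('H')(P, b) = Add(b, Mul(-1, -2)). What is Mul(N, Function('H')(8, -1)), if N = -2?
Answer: -2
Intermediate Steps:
Function('H')(P, b) = Add(2, b) (Function('H')(P, b) = Add(b, 2) = Add(2, b))
Mul(N, Function('H')(8, -1)) = Mul(-2, Add(2, -1)) = Mul(-2, 1) = -2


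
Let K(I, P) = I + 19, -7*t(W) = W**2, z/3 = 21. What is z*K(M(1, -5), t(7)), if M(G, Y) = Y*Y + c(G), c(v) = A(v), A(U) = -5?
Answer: 2457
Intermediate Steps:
z = 63 (z = 3*21 = 63)
t(W) = -W**2/7
c(v) = -5
M(G, Y) = -5 + Y**2 (M(G, Y) = Y*Y - 5 = Y**2 - 5 = -5 + Y**2)
K(I, P) = 19 + I
z*K(M(1, -5), t(7)) = 63*(19 + (-5 + (-5)**2)) = 63*(19 + (-5 + 25)) = 63*(19 + 20) = 63*39 = 2457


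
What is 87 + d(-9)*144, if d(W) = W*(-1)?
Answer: 1383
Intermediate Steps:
d(W) = -W
87 + d(-9)*144 = 87 - 1*(-9)*144 = 87 + 9*144 = 87 + 1296 = 1383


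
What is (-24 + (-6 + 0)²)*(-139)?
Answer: -1668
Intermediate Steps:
(-24 + (-6 + 0)²)*(-139) = (-24 + (-6)²)*(-139) = (-24 + 36)*(-139) = 12*(-139) = -1668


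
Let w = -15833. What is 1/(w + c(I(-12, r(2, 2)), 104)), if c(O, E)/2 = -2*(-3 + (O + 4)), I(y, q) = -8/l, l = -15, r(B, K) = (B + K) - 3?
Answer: -15/237587 ≈ -6.3135e-5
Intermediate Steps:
r(B, K) = -3 + B + K
I(y, q) = 8/15 (I(y, q) = -8/(-15) = -8*(-1/15) = 8/15)
c(O, E) = -4 - 4*O (c(O, E) = 2*(-2*(-3 + (O + 4))) = 2*(-2*(-3 + (4 + O))) = 2*(-2*(1 + O)) = 2*(-2 - 2*O) = -4 - 4*O)
1/(w + c(I(-12, r(2, 2)), 104)) = 1/(-15833 + (-4 - 4*8/15)) = 1/(-15833 + (-4 - 32/15)) = 1/(-15833 - 92/15) = 1/(-237587/15) = -15/237587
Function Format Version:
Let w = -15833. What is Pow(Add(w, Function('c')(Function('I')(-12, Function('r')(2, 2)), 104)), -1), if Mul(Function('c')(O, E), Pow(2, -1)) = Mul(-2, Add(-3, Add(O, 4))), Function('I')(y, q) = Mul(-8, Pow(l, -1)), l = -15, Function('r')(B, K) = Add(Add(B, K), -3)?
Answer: Rational(-15, 237587) ≈ -6.3135e-5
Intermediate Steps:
Function('r')(B, K) = Add(-3, B, K)
Function('I')(y, q) = Rational(8, 15) (Function('I')(y, q) = Mul(-8, Pow(-15, -1)) = Mul(-8, Rational(-1, 15)) = Rational(8, 15))
Function('c')(O, E) = Add(-4, Mul(-4, O)) (Function('c')(O, E) = Mul(2, Mul(-2, Add(-3, Add(O, 4)))) = Mul(2, Mul(-2, Add(-3, Add(4, O)))) = Mul(2, Mul(-2, Add(1, O))) = Mul(2, Add(-2, Mul(-2, O))) = Add(-4, Mul(-4, O)))
Pow(Add(w, Function('c')(Function('I')(-12, Function('r')(2, 2)), 104)), -1) = Pow(Add(-15833, Add(-4, Mul(-4, Rational(8, 15)))), -1) = Pow(Add(-15833, Add(-4, Rational(-32, 15))), -1) = Pow(Add(-15833, Rational(-92, 15)), -1) = Pow(Rational(-237587, 15), -1) = Rational(-15, 237587)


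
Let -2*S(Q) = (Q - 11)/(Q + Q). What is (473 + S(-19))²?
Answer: 322525681/1444 ≈ 2.2336e+5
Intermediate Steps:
S(Q) = -(-11 + Q)/(4*Q) (S(Q) = -(Q - 11)/(2*(Q + Q)) = -(-11 + Q)/(2*(2*Q)) = -(-11 + Q)*1/(2*Q)/2 = -(-11 + Q)/(4*Q))
(473 + S(-19))² = (473 + (¼)*(11 - 1*(-19))/(-19))² = (473 + (¼)*(-1/19)*(11 + 19))² = (473 + (¼)*(-1/19)*30)² = (473 - 15/38)² = (17959/38)² = 322525681/1444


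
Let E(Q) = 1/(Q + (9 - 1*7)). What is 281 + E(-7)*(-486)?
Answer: 1891/5 ≈ 378.20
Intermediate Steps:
E(Q) = 1/(2 + Q) (E(Q) = 1/(Q + (9 - 7)) = 1/(Q + 2) = 1/(2 + Q))
281 + E(-7)*(-486) = 281 - 486/(2 - 7) = 281 - 486/(-5) = 281 - ⅕*(-486) = 281 + 486/5 = 1891/5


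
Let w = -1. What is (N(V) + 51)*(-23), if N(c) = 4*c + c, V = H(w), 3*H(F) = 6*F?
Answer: -943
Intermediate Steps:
H(F) = 2*F (H(F) = (6*F)/3 = 2*F)
V = -2 (V = 2*(-1) = -2)
N(c) = 5*c
(N(V) + 51)*(-23) = (5*(-2) + 51)*(-23) = (-10 + 51)*(-23) = 41*(-23) = -943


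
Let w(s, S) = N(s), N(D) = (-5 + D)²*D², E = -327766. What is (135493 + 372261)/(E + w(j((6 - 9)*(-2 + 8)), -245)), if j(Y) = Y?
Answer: -253877/78185 ≈ -3.2471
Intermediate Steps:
N(D) = D²*(-5 + D)²
w(s, S) = s²*(-5 + s)²
(135493 + 372261)/(E + w(j((6 - 9)*(-2 + 8)), -245)) = (135493 + 372261)/(-327766 + ((6 - 9)*(-2 + 8))²*(-5 + (6 - 9)*(-2 + 8))²) = 507754/(-327766 + (-3*6)²*(-5 - 3*6)²) = 507754/(-327766 + (-18)²*(-5 - 18)²) = 507754/(-327766 + 324*(-23)²) = 507754/(-327766 + 324*529) = 507754/(-327766 + 171396) = 507754/(-156370) = 507754*(-1/156370) = -253877/78185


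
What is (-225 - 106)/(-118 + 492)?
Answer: -331/374 ≈ -0.88503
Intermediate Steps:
(-225 - 106)/(-118 + 492) = -331/374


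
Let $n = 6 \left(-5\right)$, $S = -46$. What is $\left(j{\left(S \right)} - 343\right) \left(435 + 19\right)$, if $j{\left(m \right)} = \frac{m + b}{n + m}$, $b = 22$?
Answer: $- \frac{2955994}{19} \approx -1.5558 \cdot 10^{5}$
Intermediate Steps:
$n = -30$
$j{\left(m \right)} = \frac{22 + m}{-30 + m}$ ($j{\left(m \right)} = \frac{m + 22}{-30 + m} = \frac{22 + m}{-30 + m}$)
$\left(j{\left(S \right)} - 343\right) \left(435 + 19\right) = \left(\frac{22 - 46}{-30 - 46} - 343\right) \left(435 + 19\right) = \left(\frac{1}{-76} \left(-24\right) - 343\right) 454 = \left(\left(- \frac{1}{76}\right) \left(-24\right) - 343\right) 454 = \left(\frac{6}{19} - 343\right) 454 = \left(- \frac{6511}{19}\right) 454 = - \frac{2955994}{19}$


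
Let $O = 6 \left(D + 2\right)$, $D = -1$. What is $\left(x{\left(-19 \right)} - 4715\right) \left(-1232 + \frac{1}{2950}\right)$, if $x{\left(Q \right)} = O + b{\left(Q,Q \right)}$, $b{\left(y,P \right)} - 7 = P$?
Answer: $\frac{17157997679}{2950} \approx 5.8163 \cdot 10^{6}$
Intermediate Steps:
$O = 6$ ($O = 6 \left(-1 + 2\right) = 6 \cdot 1 = 6$)
$b{\left(y,P \right)} = 7 + P$
$x{\left(Q \right)} = 13 + Q$ ($x{\left(Q \right)} = 6 + \left(7 + Q\right) = 13 + Q$)
$\left(x{\left(-19 \right)} - 4715\right) \left(-1232 + \frac{1}{2950}\right) = \left(\left(13 - 19\right) - 4715\right) \left(-1232 + \frac{1}{2950}\right) = \left(-6 - 4715\right) \left(-1232 + \frac{1}{2950}\right) = \left(-4721\right) \left(- \frac{3634399}{2950}\right) = \frac{17157997679}{2950}$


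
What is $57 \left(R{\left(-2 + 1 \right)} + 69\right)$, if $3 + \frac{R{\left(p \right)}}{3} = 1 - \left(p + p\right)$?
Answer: $3933$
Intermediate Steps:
$R{\left(p \right)} = -6 - 6 p$ ($R{\left(p \right)} = -9 + 3 \left(1 - \left(p + p\right)\right) = -9 + 3 \left(1 - 2 p\right) = -9 - \left(-3 + 6 p\right) = -6 - 6 p$)
$57 \left(R{\left(-2 + 1 \right)} + 69\right) = 57 \left(\left(-6 - 6 \left(-2 + 1\right)\right) + 69\right) = 57 \left(\left(-6 - -6\right) + 69\right) = 57 \left(\left(-6 + 6\right) + 69\right) = 57 \left(0 + 69\right) = 57 \cdot 69 = 3933$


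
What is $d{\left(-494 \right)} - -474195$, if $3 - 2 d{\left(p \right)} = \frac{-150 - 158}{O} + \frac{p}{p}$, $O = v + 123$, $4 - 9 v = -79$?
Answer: $\frac{40306759}{85} \approx 4.742 \cdot 10^{5}$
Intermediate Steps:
$v = \frac{83}{9}$ ($v = \frac{4}{9} - - \frac{79}{9} = \frac{4}{9} + \frac{79}{9} = \frac{83}{9} \approx 9.2222$)
$O = \frac{1190}{9}$ ($O = \frac{83}{9} + 123 = \frac{1190}{9} \approx 132.22$)
$d{\left(p \right)} = \frac{184}{85}$ ($d{\left(p \right)} = \frac{3}{2} - \frac{\frac{-150 - 158}{\frac{1190}{9}} + \frac{p}{p}}{2} = \frac{3}{2} - \frac{\left(-150 - 158\right) \frac{9}{1190} + 1}{2} = \frac{3}{2} - \frac{\left(-308\right) \frac{9}{1190} + 1}{2} = \frac{3}{2} - \frac{- \frac{198}{85} + 1}{2} = \frac{3}{2} - - \frac{113}{170} = \frac{3}{2} + \frac{113}{170} = \frac{184}{85}$)
$d{\left(-494 \right)} - -474195 = \frac{184}{85} - -474195 = \frac{184}{85} + 474195 = \frac{40306759}{85}$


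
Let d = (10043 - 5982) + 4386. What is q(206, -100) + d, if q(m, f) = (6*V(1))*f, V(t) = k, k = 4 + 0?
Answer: 6047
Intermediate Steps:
k = 4
V(t) = 4
q(m, f) = 24*f (q(m, f) = (6*4)*f = 24*f)
d = 8447 (d = 4061 + 4386 = 8447)
q(206, -100) + d = 24*(-100) + 8447 = -2400 + 8447 = 6047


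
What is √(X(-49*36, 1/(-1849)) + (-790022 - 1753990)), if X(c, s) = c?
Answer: 12*I*√17679 ≈ 1595.5*I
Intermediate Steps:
√(X(-49*36, 1/(-1849)) + (-790022 - 1753990)) = √(-49*36 + (-790022 - 1753990)) = √(-1764 - 2544012) = √(-2545776) = 12*I*√17679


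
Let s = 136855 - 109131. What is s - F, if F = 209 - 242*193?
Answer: 74221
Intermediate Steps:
F = -46497 (F = 209 - 46706 = -46497)
s = 27724
s - F = 27724 - 1*(-46497) = 27724 + 46497 = 74221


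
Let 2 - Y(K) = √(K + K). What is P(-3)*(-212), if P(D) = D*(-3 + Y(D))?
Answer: -636 - 636*I*√6 ≈ -636.0 - 1557.9*I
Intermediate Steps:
Y(K) = 2 - √2*√K (Y(K) = 2 - √(K + K) = 2 - √(2*K) = 2 - √2*√K)
P(D) = D*(-1 - √2*√D) (P(D) = D*(-3 + (2 - √2*√D)) = D*(-1 - √2*√D))
P(-3)*(-212) = (-1*(-3) - √2*(-3)^(3/2))*(-212) = (3 - √2*(-3*I*√3))*(-212) = (3 + 3*I*√6)*(-212) = -636 - 636*I*√6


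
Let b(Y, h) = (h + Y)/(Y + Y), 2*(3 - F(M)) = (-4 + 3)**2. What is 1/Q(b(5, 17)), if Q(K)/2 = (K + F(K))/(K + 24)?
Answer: 131/47 ≈ 2.7872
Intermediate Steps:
F(M) = 5/2 (F(M) = 3 - (-4 + 3)**2/2 = 3 - 1/2*(-1)**2 = 3 - 1/2*1 = 3 - 1/2 = 5/2)
b(Y, h) = (Y + h)/(2*Y) (b(Y, h) = (Y + h)/((2*Y)) = (Y + h)*(1/(2*Y)) = (Y + h)/(2*Y))
Q(K) = 2*(5/2 + K)/(24 + K) (Q(K) = 2*((K + 5/2)/(K + 24)) = 2*((5/2 + K)/(24 + K)) = 2*(5/2 + K)/(24 + K))
1/Q(b(5, 17)) = 1/((5 + 2*((1/2)*(5 + 17)/5))/(24 + (1/2)*(5 + 17)/5)) = 1/((5 + 2*((1/2)*(1/5)*22))/(24 + (1/2)*(1/5)*22)) = 1/((5 + 2*(11/5))/(24 + 11/5)) = 1/((5 + 22/5)/(131/5)) = 1/((5/131)*(47/5)) = 1/(47/131) = 131/47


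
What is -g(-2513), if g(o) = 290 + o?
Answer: 2223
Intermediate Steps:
-g(-2513) = -(290 - 2513) = -1*(-2223) = 2223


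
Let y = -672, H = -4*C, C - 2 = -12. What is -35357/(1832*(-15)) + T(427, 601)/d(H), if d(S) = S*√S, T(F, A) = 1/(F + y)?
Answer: 35357/27480 - √10/196000 ≈ 1.2866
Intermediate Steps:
C = -10 (C = 2 - 12 = -10)
H = 40 (H = -4*(-10) = 40)
T(F, A) = 1/(-672 + F) (T(F, A) = 1/(F - 672) = 1/(-672 + F))
d(S) = S^(3/2)
-35357/(1832*(-15)) + T(427, 601)/d(H) = -35357/(1832*(-15)) + 1/((-672 + 427)*(40^(3/2))) = -35357/(-27480) + 1/((-245)*((80*√10))) = -35357*(-1/27480) - √10/196000 = 35357/27480 - √10/196000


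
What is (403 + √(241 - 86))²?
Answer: (403 + √155)² ≈ 1.7260e+5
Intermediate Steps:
(403 + √(241 - 86))² = (403 + √155)²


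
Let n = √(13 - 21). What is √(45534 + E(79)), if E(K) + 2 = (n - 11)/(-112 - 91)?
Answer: √(1876330421 - 406*I*√2)/203 ≈ 213.38 - 3.2648e-5*I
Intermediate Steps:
n = 2*I*√2 (n = √(-8) = 2*I*√2 ≈ 2.8284*I)
E(K) = -395/203 - 2*I*√2/203 (E(K) = -2 + (2*I*√2 - 11)/(-112 - 91) = -2 + (-11 + 2*I*√2)/(-203) = -2 + (-11 + 2*I*√2)*(-1/203) = -2 + (11/203 - 2*I*√2/203) = -395/203 - 2*I*√2/203)
√(45534 + E(79)) = √(45534 + (-395/203 - 2*I*√2/203)) = √(9243007/203 - 2*I*√2/203)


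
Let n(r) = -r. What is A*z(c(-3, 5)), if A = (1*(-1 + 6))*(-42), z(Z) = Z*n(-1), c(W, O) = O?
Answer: -1050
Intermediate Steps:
z(Z) = Z (z(Z) = Z*(-1*(-1)) = Z*1 = Z)
A = -210 (A = (1*5)*(-42) = 5*(-42) = -210)
A*z(c(-3, 5)) = -210*5 = -1050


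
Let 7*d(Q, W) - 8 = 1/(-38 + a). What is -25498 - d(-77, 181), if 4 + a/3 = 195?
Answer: -95494291/3745 ≈ -25499.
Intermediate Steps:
a = 573 (a = -12 + 3*195 = -12 + 585 = 573)
d(Q, W) = 4281/3745 (d(Q, W) = 8/7 + 1/(7*(-38 + 573)) = 8/7 + (⅐)/535 = 8/7 + (⅐)*(1/535) = 8/7 + 1/3745 = 4281/3745)
-25498 - d(-77, 181) = -25498 - 1*4281/3745 = -25498 - 4281/3745 = -95494291/3745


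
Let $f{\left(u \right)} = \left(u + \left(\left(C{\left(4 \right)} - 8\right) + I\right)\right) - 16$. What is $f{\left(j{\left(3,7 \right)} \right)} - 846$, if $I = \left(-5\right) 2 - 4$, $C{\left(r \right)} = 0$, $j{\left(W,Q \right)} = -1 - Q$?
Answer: $-892$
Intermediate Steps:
$I = -14$ ($I = -10 - 4 = -14$)
$f{\left(u \right)} = -38 + u$ ($f{\left(u \right)} = \left(u + \left(\left(0 - 8\right) - 14\right)\right) - 16 = \left(u - 22\right) - 16 = \left(-22 + u\right) - 16 = -38 + u$)
$f{\left(j{\left(3,7 \right)} \right)} - 846 = \left(-38 - 8\right) - 846 = -46 - 846 = -892$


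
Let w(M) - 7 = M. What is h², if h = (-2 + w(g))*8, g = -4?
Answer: 64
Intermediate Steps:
w(M) = 7 + M
h = 8 (h = (-2 + (7 - 4))*8 = (-2 + 3)*8 = 1*8 = 8)
h² = 8² = 64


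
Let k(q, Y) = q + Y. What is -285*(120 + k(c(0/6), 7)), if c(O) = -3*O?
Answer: -36195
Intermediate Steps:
k(q, Y) = Y + q
-285*(120 + k(c(0/6), 7)) = -285*(120 + (7 - 0/6)) = -285*(120 + (7 - 3*0)) = -285*(120 + (7 + 0)) = -285*(120 + 7) = -285*127 = -36195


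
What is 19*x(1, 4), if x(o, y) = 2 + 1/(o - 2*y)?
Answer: 247/7 ≈ 35.286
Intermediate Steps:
19*x(1, 4) = 19*((1 - 4*4 + 2*1)/(1 - 2*4)) = 19*((1 - 16 + 2)/(1 - 8)) = 19*(-13/(-7)) = 19*(-1/7*(-13)) = 19*(13/7) = 247/7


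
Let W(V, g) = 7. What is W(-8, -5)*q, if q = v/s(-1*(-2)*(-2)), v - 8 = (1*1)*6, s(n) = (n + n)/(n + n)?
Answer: 98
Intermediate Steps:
s(n) = 1 (s(n) = (2*n)/((2*n)) = (2*n)*(1/(2*n)) = 1)
v = 14 (v = 8 + (1*1)*6 = 8 + 1*6 = 8 + 6 = 14)
q = 14 (q = 14/1 = 14*1 = 14)
W(-8, -5)*q = 7*14 = 98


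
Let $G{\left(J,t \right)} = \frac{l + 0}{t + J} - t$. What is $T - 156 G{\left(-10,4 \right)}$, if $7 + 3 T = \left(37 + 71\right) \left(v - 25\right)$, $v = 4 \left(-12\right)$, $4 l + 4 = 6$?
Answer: $- \frac{5980}{3} \approx -1993.3$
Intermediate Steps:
$l = \frac{1}{2}$ ($l = -1 + \frac{1}{4} \cdot 6 = -1 + \frac{3}{2} = \frac{1}{2} \approx 0.5$)
$v = -48$
$G{\left(J,t \right)} = \frac{1}{2 \left(J + t\right)} - t$ ($G{\left(J,t \right)} = \frac{\frac{1}{2} + 0}{t + J} - t = \frac{1}{2 \left(J + t\right)} - t$)
$T = - \frac{7891}{3}$ ($T = - \frac{7}{3} + \frac{\left(37 + 71\right) \left(-48 - 25\right)}{3} = - \frac{7}{3} + \frac{108 \left(-73\right)}{3} = - \frac{7}{3} + \frac{1}{3} \left(-7884\right) = - \frac{7}{3} - 2628 = - \frac{7891}{3} \approx -2630.3$)
$T - 156 G{\left(-10,4 \right)} = - \frac{7891}{3} - 156 \frac{\frac{1}{2} - 4^{2} - \left(-10\right) 4}{-10 + 4} = - \frac{7891}{3} - 156 \frac{\frac{1}{2} - 16 + 40}{-6} = - \frac{7891}{3} - 156 \left(- \frac{\frac{1}{2} - 16 + 40}{6}\right) = - \frac{7891}{3} - 156 \left(\left(- \frac{1}{6}\right) \frac{49}{2}\right) = - \frac{7891}{3} - -637 = - \frac{7891}{3} + 637 = - \frac{5980}{3}$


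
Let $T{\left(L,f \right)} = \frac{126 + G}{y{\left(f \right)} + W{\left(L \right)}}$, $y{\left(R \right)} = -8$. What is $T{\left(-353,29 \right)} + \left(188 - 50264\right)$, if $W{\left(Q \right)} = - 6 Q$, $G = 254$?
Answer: $- \frac{10565998}{211} \approx -50076.0$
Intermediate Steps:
$T{\left(L,f \right)} = \frac{380}{-8 - 6 L}$ ($T{\left(L,f \right)} = \frac{126 + 254}{-8 - 6 L} = \frac{380}{-8 - 6 L}$)
$T{\left(-353,29 \right)} + \left(188 - 50264\right) = - \frac{190}{4 + 3 \left(-353\right)} + \left(188 - 50264\right) = - \frac{190}{4 - 1059} + \left(188 - 50264\right) = - \frac{190}{-1055} - 50076 = \left(-190\right) \left(- \frac{1}{1055}\right) - 50076 = \frac{38}{211} - 50076 = - \frac{10565998}{211}$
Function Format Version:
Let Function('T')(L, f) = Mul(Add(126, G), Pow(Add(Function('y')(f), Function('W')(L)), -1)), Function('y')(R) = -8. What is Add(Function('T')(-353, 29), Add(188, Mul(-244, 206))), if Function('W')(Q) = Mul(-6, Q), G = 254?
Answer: Rational(-10565998, 211) ≈ -50076.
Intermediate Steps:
Function('T')(L, f) = Mul(380, Pow(Add(-8, Mul(-6, L)), -1)) (Function('T')(L, f) = Mul(Add(126, 254), Pow(Add(-8, Mul(-6, L)), -1)) = Mul(380, Pow(Add(-8, Mul(-6, L)), -1)))
Add(Function('T')(-353, 29), Add(188, Mul(-244, 206))) = Add(Mul(-190, Pow(Add(4, Mul(3, -353)), -1)), Add(188, Mul(-244, 206))) = Add(Mul(-190, Pow(Add(4, -1059), -1)), Add(188, -50264)) = Add(Mul(-190, Pow(-1055, -1)), -50076) = Add(Mul(-190, Rational(-1, 1055)), -50076) = Add(Rational(38, 211), -50076) = Rational(-10565998, 211)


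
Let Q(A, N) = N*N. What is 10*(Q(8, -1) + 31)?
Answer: 320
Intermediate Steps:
Q(A, N) = N**2
10*(Q(8, -1) + 31) = 10*((-1)**2 + 31) = 10*(1 + 31) = 10*32 = 320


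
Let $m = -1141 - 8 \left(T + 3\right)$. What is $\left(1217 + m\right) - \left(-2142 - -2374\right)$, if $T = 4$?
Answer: $-212$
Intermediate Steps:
$m = -1197$ ($m = -1141 - 8 \left(4 + 3\right) = -1141 - 8 \cdot 7 = -1141 - 56 = -1197$)
$\left(1217 + m\right) - \left(-2142 - -2374\right) = \left(1217 - 1197\right) - \left(-2142 - -2374\right) = 20 - \left(-2142 + 2374\right) = 20 - 232 = -212$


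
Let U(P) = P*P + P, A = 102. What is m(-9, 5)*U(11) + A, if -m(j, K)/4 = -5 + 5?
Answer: 102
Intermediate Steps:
m(j, K) = 0 (m(j, K) = -4*(-5 + 5) = -4*0 = 0)
U(P) = P + P**2 (U(P) = P**2 + P = P + P**2)
m(-9, 5)*U(11) + A = 0*(11*(1 + 11)) + 102 = 0*(11*12) + 102 = 0*132 + 102 = 0 + 102 = 102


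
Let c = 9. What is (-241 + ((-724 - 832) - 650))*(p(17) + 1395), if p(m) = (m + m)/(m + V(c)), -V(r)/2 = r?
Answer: -3330367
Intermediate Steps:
V(r) = -2*r
p(m) = 2*m/(-18 + m) (p(m) = (m + m)/(m - 2*9) = (2*m)/(m - 18) = (2*m)/(-18 + m) = 2*m/(-18 + m))
(-241 + ((-724 - 832) - 650))*(p(17) + 1395) = (-241 + ((-724 - 832) - 650))*(2*17/(-18 + 17) + 1395) = (-241 + (-1556 - 650))*(2*17/(-1) + 1395) = (-241 - 2206)*(2*17*(-1) + 1395) = -2447*(-34 + 1395) = -2447*1361 = -3330367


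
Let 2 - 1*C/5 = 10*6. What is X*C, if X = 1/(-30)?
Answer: 29/3 ≈ 9.6667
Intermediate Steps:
C = -290 (C = 10 - 50*6 = 10 - 5*60 = 10 - 300 = -290)
X = -1/30 ≈ -0.033333
X*C = -1/30*(-290) = 29/3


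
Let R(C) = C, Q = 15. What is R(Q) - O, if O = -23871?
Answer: 23886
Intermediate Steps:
R(Q) - O = 15 - 1*(-23871) = 15 + 23871 = 23886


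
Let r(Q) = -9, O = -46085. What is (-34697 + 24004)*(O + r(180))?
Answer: 492883142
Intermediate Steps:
(-34697 + 24004)*(O + r(180)) = (-34697 + 24004)*(-46085 - 9) = -10693*(-46094) = 492883142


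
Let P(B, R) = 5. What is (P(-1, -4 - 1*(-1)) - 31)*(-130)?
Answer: 3380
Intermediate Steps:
(P(-1, -4 - 1*(-1)) - 31)*(-130) = (5 - 31)*(-130) = -26*(-130) = 3380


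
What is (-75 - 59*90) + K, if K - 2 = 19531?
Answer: 14148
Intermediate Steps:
K = 19533 (K = 2 + 19531 = 19533)
(-75 - 59*90) + K = (-75 - 59*90) + 19533 = (-75 - 5310) + 19533 = -5385 + 19533 = 14148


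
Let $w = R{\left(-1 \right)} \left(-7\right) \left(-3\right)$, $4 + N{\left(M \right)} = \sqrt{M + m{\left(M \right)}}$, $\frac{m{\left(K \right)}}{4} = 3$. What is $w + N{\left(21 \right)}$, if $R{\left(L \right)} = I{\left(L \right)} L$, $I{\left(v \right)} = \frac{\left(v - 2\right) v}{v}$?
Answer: $59 + \sqrt{33} \approx 64.745$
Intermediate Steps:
$m{\left(K \right)} = 12$ ($m{\left(K \right)} = 4 \cdot 3 = 12$)
$N{\left(M \right)} = -4 + \sqrt{12 + M}$ ($N{\left(M \right)} = -4 + \sqrt{M + 12} = -4 + \sqrt{12 + M}$)
$I{\left(v \right)} = -2 + v$ ($I{\left(v \right)} = \frac{\left(-2 + v\right) v}{v} = \frac{v \left(-2 + v\right)}{v} = -2 + v$)
$R{\left(L \right)} = L \left(-2 + L\right)$ ($R{\left(L \right)} = \left(-2 + L\right) L = L \left(-2 + L\right)$)
$w = 63$ ($w = - (-2 - 1) \left(-7\right) \left(-3\right) = \left(-1\right) \left(-3\right) \left(-7\right) \left(-3\right) = 3 \left(-7\right) \left(-3\right) = \left(-21\right) \left(-3\right) = 63$)
$w + N{\left(21 \right)} = 63 - \left(4 - \sqrt{12 + 21}\right) = 63 - \left(4 - \sqrt{33}\right) = 59 + \sqrt{33}$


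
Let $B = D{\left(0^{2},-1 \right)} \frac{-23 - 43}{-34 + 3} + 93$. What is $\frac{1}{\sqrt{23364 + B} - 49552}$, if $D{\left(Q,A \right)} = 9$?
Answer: $- \frac{1536112}{76116694063} - \frac{\sqrt{22560591}}{76116694063} \approx -2.0243 \cdot 10^{-5}$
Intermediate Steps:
$B = \frac{3477}{31}$ ($B = 9 \frac{-23 - 43}{-34 + 3} + 93 = 9 \left(- \frac{66}{-31}\right) + 93 = 9 \left(\left(-66\right) \left(- \frac{1}{31}\right)\right) + 93 = 9 \cdot \frac{66}{31} + 93 = \frac{594}{31} + 93 = \frac{3477}{31} \approx 112.16$)
$\frac{1}{\sqrt{23364 + B} - 49552} = \frac{1}{\sqrt{23364 + \frac{3477}{31}} - 49552} = \frac{1}{\sqrt{\frac{727761}{31}} - 49552} = \frac{1}{\frac{\sqrt{22560591}}{31} - 49552} = \frac{1}{-49552 + \frac{\sqrt{22560591}}{31}}$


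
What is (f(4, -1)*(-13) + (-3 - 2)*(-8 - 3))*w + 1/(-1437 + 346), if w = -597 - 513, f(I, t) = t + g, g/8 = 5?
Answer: 547376519/1091 ≈ 5.0172e+5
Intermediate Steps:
g = 40 (g = 8*5 = 40)
f(I, t) = 40 + t (f(I, t) = t + 40 = 40 + t)
w = -1110
(f(4, -1)*(-13) + (-3 - 2)*(-8 - 3))*w + 1/(-1437 + 346) = ((40 - 1)*(-13) + (-3 - 2)*(-8 - 3))*(-1110) + 1/(-1437 + 346) = (39*(-13) - 5*(-11))*(-1110) + 1/(-1091) = (-507 + 55)*(-1110) - 1/1091 = -452*(-1110) - 1/1091 = 501720 - 1/1091 = 547376519/1091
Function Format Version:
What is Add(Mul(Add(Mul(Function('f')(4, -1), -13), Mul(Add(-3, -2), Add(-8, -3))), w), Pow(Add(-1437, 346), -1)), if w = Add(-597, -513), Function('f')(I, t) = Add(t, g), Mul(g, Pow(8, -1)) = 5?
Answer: Rational(547376519, 1091) ≈ 5.0172e+5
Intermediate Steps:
g = 40 (g = Mul(8, 5) = 40)
Function('f')(I, t) = Add(40, t) (Function('f')(I, t) = Add(t, 40) = Add(40, t))
w = -1110
Add(Mul(Add(Mul(Function('f')(4, -1), -13), Mul(Add(-3, -2), Add(-8, -3))), w), Pow(Add(-1437, 346), -1)) = Add(Mul(Add(Mul(Add(40, -1), -13), Mul(Add(-3, -2), Add(-8, -3))), -1110), Pow(Add(-1437, 346), -1)) = Add(Mul(Add(Mul(39, -13), Mul(-5, -11)), -1110), Pow(-1091, -1)) = Add(Mul(Add(-507, 55), -1110), Rational(-1, 1091)) = Add(Mul(-452, -1110), Rational(-1, 1091)) = Add(501720, Rational(-1, 1091)) = Rational(547376519, 1091)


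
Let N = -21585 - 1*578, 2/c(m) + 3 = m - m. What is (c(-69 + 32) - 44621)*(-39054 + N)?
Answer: 8194813705/3 ≈ 2.7316e+9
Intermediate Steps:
c(m) = -⅔ (c(m) = 2/(-3 + (m - m)) = 2/(-3 + 0) = 2/(-3) = 2*(-⅓) = -⅔)
N = -22163 (N = -21585 - 578 = -22163)
(c(-69 + 32) - 44621)*(-39054 + N) = (-⅔ - 44621)*(-39054 - 22163) = -133865/3*(-61217) = 8194813705/3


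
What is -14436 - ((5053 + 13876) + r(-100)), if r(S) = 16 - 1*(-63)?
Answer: -33444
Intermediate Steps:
r(S) = 79 (r(S) = 16 + 63 = 79)
-14436 - ((5053 + 13876) + r(-100)) = -14436 - ((5053 + 13876) + 79) = -14436 - (18929 + 79) = -14436 - 1*19008 = -14436 - 19008 = -33444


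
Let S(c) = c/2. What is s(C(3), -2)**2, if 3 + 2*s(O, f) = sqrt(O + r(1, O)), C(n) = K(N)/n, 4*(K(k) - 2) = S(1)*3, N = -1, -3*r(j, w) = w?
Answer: (18 - sqrt(19))**2/144 ≈ 1.2922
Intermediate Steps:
r(j, w) = -w/3
S(c) = c/2 (S(c) = c*(1/2) = c/2)
K(k) = 19/8 (K(k) = 2 + (((1/2)*1)*3)/4 = 2 + ((1/2)*3)/4 = 2 + (1/4)*(3/2) = 2 + 3/8 = 19/8)
C(n) = 19/(8*n)
s(O, f) = -3/2 + sqrt(6)*sqrt(O)/6 (s(O, f) = -3/2 + sqrt(O - O/3)/2 = -3/2 + sqrt(2*O/3)/2 = -3/2 + (sqrt(6)*sqrt(O)/3)/2 = -3/2 + sqrt(6)*sqrt(O)/6)
s(C(3), -2)**2 = (-3/2 + sqrt(6)*sqrt((19/8)/3)/6)**2 = (-3/2 + sqrt(6)*sqrt((19/8)*(1/3))/6)**2 = (-3/2 + sqrt(6)*sqrt(19/24)/6)**2 = (-3/2 + sqrt(6)*(sqrt(114)/12)/6)**2 = (-3/2 + sqrt(19)/12)**2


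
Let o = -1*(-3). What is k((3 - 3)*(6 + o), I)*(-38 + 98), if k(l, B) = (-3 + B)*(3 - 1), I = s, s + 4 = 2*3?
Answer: -120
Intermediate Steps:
o = 3
s = 2 (s = -4 + 2*3 = -4 + 6 = 2)
I = 2
k(l, B) = -6 + 2*B (k(l, B) = (-3 + B)*2 = -6 + 2*B)
k((3 - 3)*(6 + o), I)*(-38 + 98) = (-6 + 2*2)*(-38 + 98) = (-6 + 4)*60 = -2*60 = -120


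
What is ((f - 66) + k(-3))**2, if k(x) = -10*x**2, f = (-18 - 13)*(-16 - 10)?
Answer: 422500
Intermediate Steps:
f = 806 (f = -31*(-26) = 806)
((f - 66) + k(-3))**2 = ((806 - 66) - 10*(-3)**2)**2 = (740 - 10*9)**2 = (740 - 90)**2 = 650**2 = 422500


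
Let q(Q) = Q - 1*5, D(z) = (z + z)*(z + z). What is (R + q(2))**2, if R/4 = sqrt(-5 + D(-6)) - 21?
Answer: 9793 - 696*sqrt(139) ≈ 1587.3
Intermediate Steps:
D(z) = 4*z**2 (D(z) = (2*z)*(2*z) = 4*z**2)
q(Q) = -5 + Q (q(Q) = Q - 5 = -5 + Q)
R = -84 + 4*sqrt(139) (R = 4*(sqrt(-5 + 4*(-6)**2) - 21) = 4*(sqrt(-5 + 4*36) - 21) = 4*(sqrt(-5 + 144) - 21) = 4*(sqrt(139) - 21) = 4*(-21 + sqrt(139)) = -84 + 4*sqrt(139) ≈ -36.841)
(R + q(2))**2 = ((-84 + 4*sqrt(139)) + (-5 + 2))**2 = ((-84 + 4*sqrt(139)) - 3)**2 = (-87 + 4*sqrt(139))**2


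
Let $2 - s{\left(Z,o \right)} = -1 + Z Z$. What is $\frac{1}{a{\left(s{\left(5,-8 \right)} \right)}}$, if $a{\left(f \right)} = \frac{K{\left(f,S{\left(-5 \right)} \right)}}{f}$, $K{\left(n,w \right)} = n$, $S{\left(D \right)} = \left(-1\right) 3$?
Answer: $1$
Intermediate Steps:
$S{\left(D \right)} = -3$
$s{\left(Z,o \right)} = 3 - Z^{2}$ ($s{\left(Z,o \right)} = 2 - \left(-1 + Z Z\right) = 2 - \left(-1 + Z^{2}\right) = 3 - Z^{2}$)
$a{\left(f \right)} = 1$ ($a{\left(f \right)} = \frac{f}{f} = 1$)
$\frac{1}{a{\left(s{\left(5,-8 \right)} \right)}} = 1^{-1} = 1$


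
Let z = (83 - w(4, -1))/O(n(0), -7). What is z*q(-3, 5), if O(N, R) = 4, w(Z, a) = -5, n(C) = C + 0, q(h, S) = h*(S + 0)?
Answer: -330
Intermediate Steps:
q(h, S) = S*h (q(h, S) = h*S = S*h)
n(C) = C
z = 22 (z = (83 - 1*(-5))/4 = (83 + 5)*(¼) = 88*(¼) = 22)
z*q(-3, 5) = 22*(5*(-3)) = 22*(-15) = -330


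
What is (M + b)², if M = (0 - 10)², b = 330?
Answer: 184900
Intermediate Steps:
M = 100 (M = (-10)² = 100)
(M + b)² = (100 + 330)² = 430² = 184900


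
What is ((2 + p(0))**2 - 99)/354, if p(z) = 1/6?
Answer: -3395/12744 ≈ -0.26640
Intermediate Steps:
p(z) = 1/6
((2 + p(0))**2 - 99)/354 = ((2 + 1/6)**2 - 99)/354 = ((13/6)**2 - 99)*(1/354) = (169/36 - 99)*(1/354) = -3395/36*1/354 = -3395/12744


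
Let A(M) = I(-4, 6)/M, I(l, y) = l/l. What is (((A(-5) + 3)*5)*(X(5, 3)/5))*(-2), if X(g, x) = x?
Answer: -84/5 ≈ -16.800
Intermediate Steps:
I(l, y) = 1
A(M) = 1/M
(((A(-5) + 3)*5)*(X(5, 3)/5))*(-2) = (((1/(-5) + 3)*5)*(3/5))*(-2) = (((-1/5 + 3)*5)*(3*(1/5)))*(-2) = (((14/5)*5)*(3/5))*(-2) = (14*(3/5))*(-2) = (42/5)*(-2) = -84/5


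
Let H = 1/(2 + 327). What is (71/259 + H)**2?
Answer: 232324/3024121 ≈ 0.076824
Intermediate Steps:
H = 1/329 ≈ 0.0030395
(71/259 + H)**2 = (71/259 + 1/329)**2 = (482/1739)**2 = 232324/3024121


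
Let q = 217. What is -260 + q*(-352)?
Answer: -76644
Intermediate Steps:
-260 + q*(-352) = -260 + 217*(-352) = -260 - 76384 = -76644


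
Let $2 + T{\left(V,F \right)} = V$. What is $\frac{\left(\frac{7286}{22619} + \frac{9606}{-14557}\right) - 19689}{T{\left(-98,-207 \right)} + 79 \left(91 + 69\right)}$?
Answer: $- \frac{6483005528299}{4128980378820} \approx -1.5701$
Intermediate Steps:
$T{\left(V,F \right)} = -2 + V$
$\frac{\left(\frac{7286}{22619} + \frac{9606}{-14557}\right) - 19689}{T{\left(-98,-207 \right)} + 79 \left(91 + 69\right)} = \frac{\left(\frac{7286}{22619} + \frac{9606}{-14557}\right) - 19689}{\left(-2 - 98\right) + 79 \left(91 + 69\right)} = \frac{\left(7286 \cdot \frac{1}{22619} + 9606 \left(- \frac{1}{14557}\right)\right) - 19689}{-100 + 79 \cdot 160} = \frac{\left(\frac{7286}{22619} - \frac{9606}{14557}\right) - 19689}{-100 + 12640} = \frac{- \frac{111215812}{329264783} - 19689}{12540} = \left(- \frac{6483005528299}{329264783}\right) \frac{1}{12540} = - \frac{6483005528299}{4128980378820}$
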